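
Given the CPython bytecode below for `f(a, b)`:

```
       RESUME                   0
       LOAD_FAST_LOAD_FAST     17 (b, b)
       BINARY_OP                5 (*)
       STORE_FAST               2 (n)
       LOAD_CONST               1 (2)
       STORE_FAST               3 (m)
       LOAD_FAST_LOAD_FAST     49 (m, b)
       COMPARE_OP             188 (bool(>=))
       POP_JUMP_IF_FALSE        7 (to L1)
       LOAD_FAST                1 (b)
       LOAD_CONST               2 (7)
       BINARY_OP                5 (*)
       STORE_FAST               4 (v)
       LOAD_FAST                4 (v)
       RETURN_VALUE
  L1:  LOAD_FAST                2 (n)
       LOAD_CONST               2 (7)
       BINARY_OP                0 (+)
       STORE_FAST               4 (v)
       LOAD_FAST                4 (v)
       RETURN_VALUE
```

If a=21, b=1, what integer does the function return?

LOAD_FAST_LOAD_FAST b,b → push 1,1. Stack: [1, 1]
BINARY_OP * → 1 * 1 = 1. Stack: [1]
STORE_FAST n → n=1. Stack: []
LOAD_CONST → push 2. Stack: [2]
STORE_FAST m → m=2. Stack: []
LOAD_FAST_LOAD_FAST m,b → push 2,1. Stack: [2, 1]
COMPARE_OP bool(>=) → 2 vs 1 = True. Stack: [True]
POP_JUMP_IF_FALSE → pop True; no jump. Stack: []
LOAD_FAST b → push 1. Stack: [1]
LOAD_CONST → push 7. Stack: [1, 7]
BINARY_OP * → 1 * 7 = 7. Stack: [7]
STORE_FAST v → v=7. Stack: []
LOAD_FAST v → push 7. Stack: [7]
RETURN_VALUE → return 7.

7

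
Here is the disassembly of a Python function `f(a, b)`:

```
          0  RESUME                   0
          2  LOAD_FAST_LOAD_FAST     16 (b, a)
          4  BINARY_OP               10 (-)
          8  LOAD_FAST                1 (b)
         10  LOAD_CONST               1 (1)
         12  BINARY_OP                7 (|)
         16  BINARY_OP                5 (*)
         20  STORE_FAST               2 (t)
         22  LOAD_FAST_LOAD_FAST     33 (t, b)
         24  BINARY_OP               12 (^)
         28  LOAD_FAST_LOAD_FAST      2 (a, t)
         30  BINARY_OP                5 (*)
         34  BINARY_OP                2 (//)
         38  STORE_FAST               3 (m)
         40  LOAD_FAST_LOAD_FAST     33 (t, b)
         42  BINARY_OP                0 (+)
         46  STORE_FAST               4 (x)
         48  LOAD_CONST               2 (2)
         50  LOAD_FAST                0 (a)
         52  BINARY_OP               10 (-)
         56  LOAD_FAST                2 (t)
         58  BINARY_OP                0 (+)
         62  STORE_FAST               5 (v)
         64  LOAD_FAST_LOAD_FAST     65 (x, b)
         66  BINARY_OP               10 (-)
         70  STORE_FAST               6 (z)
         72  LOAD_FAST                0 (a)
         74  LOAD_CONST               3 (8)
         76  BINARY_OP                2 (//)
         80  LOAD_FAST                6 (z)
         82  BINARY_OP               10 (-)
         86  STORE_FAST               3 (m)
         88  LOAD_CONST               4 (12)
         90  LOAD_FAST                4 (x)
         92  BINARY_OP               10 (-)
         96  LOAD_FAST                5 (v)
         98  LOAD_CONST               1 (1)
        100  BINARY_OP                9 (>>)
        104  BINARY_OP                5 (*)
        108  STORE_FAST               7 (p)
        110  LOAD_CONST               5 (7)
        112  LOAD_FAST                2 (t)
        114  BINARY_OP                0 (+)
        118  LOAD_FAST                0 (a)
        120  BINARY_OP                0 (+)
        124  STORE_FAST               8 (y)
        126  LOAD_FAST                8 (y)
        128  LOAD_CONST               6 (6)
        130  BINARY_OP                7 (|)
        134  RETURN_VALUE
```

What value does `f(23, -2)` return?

LOAD_FAST_LOAD_FAST b,a → push -2,23. Stack: [-2, 23]
BINARY_OP - → -2 - 23 = -25. Stack: [-25]
LOAD_FAST b → push -2. Stack: [-25, -2]
LOAD_CONST → push 1. Stack: [-25, -2, 1]
BINARY_OP | → -2 | 1 = -1. Stack: [-25, -1]
BINARY_OP * → -25 * -1 = 25. Stack: [25]
STORE_FAST t → t=25. Stack: []
LOAD_FAST_LOAD_FAST t,b → push 25,-2. Stack: [25, -2]
BINARY_OP ^ → 25 ^ -2 = -25. Stack: [-25]
LOAD_FAST_LOAD_FAST a,t → push 23,25. Stack: [-25, 23, 25]
BINARY_OP * → 23 * 25 = 575. Stack: [-25, 575]
BINARY_OP // → -25 // 575 = -1. Stack: [-1]
STORE_FAST m → m=-1. Stack: []
LOAD_FAST_LOAD_FAST t,b → push 25,-2. Stack: [25, -2]
BINARY_OP + → 25 + -2 = 23. Stack: [23]
STORE_FAST x → x=23. Stack: []
LOAD_CONST → push 2. Stack: [2]
LOAD_FAST a → push 23. Stack: [2, 23]
BINARY_OP - → 2 - 23 = -21. Stack: [-21]
LOAD_FAST t → push 25. Stack: [-21, 25]
BINARY_OP + → -21 + 25 = 4. Stack: [4]
STORE_FAST v → v=4. Stack: []
LOAD_FAST_LOAD_FAST x,b → push 23,-2. Stack: [23, -2]
BINARY_OP - → 23 - -2 = 25. Stack: [25]
STORE_FAST z → z=25. Stack: []
LOAD_FAST a → push 23. Stack: [23]
LOAD_CONST → push 8. Stack: [23, 8]
BINARY_OP // → 23 // 8 = 2. Stack: [2]
LOAD_FAST z → push 25. Stack: [2, 25]
BINARY_OP - → 2 - 25 = -23. Stack: [-23]
STORE_FAST m → m=-23. Stack: []
LOAD_CONST → push 12. Stack: [12]
LOAD_FAST x → push 23. Stack: [12, 23]
BINARY_OP - → 12 - 23 = -11. Stack: [-11]
LOAD_FAST v → push 4. Stack: [-11, 4]
LOAD_CONST → push 1. Stack: [-11, 4, 1]
BINARY_OP >> → 4 >> 1 = 2. Stack: [-11, 2]
BINARY_OP * → -11 * 2 = -22. Stack: [-22]
STORE_FAST p → p=-22. Stack: []
LOAD_CONST → push 7. Stack: [7]
LOAD_FAST t → push 25. Stack: [7, 25]
BINARY_OP + → 7 + 25 = 32. Stack: [32]
LOAD_FAST a → push 23. Stack: [32, 23]
BINARY_OP + → 32 + 23 = 55. Stack: [55]
STORE_FAST y → y=55. Stack: []
LOAD_FAST y → push 55. Stack: [55]
LOAD_CONST → push 6. Stack: [55, 6]
BINARY_OP | → 55 | 6 = 55. Stack: [55]
RETURN_VALUE → return 55.

55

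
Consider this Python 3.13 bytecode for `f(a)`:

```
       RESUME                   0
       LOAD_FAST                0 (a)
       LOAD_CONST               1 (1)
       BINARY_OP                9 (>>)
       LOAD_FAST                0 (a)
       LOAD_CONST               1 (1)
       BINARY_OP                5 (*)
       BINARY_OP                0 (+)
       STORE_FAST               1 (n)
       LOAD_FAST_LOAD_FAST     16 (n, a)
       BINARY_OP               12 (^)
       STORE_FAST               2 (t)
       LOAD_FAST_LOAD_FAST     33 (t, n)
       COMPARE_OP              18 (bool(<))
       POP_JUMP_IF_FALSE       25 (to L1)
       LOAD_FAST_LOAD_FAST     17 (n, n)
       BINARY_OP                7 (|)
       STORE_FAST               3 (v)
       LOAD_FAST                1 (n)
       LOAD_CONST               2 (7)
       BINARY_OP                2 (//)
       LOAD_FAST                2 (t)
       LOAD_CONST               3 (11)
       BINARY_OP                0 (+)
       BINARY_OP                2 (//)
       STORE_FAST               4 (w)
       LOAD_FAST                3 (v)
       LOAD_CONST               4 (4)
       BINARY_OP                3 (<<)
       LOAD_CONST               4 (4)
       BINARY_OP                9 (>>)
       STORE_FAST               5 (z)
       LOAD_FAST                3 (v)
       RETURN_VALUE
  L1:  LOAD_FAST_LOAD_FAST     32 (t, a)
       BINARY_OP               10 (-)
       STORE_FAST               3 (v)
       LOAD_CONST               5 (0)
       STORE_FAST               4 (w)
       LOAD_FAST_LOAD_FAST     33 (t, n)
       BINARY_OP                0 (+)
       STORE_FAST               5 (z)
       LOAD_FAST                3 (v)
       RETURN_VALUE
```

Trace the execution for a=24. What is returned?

36

LOAD_FAST a → push 24. Stack: [24]
LOAD_CONST → push 1. Stack: [24, 1]
BINARY_OP >> → 24 >> 1 = 12. Stack: [12]
LOAD_FAST a → push 24. Stack: [12, 24]
LOAD_CONST → push 1. Stack: [12, 24, 1]
BINARY_OP * → 24 * 1 = 24. Stack: [12, 24]
BINARY_OP + → 12 + 24 = 36. Stack: [36]
STORE_FAST n → n=36. Stack: []
LOAD_FAST_LOAD_FAST n,a → push 36,24. Stack: [36, 24]
BINARY_OP ^ → 36 ^ 24 = 60. Stack: [60]
STORE_FAST t → t=60. Stack: []
LOAD_FAST_LOAD_FAST t,n → push 60,36. Stack: [60, 36]
COMPARE_OP bool(<) → 60 vs 36 = False. Stack: [False]
POP_JUMP_IF_FALSE → pop False; jump. Stack: []
LOAD_FAST_LOAD_FAST t,a → push 60,24. Stack: [60, 24]
BINARY_OP - → 60 - 24 = 36. Stack: [36]
STORE_FAST v → v=36. Stack: []
LOAD_CONST → push 0. Stack: [0]
STORE_FAST w → w=0. Stack: []
LOAD_FAST_LOAD_FAST t,n → push 60,36. Stack: [60, 36]
BINARY_OP + → 60 + 36 = 96. Stack: [96]
STORE_FAST z → z=96. Stack: []
LOAD_FAST v → push 36. Stack: [36]
RETURN_VALUE → return 36.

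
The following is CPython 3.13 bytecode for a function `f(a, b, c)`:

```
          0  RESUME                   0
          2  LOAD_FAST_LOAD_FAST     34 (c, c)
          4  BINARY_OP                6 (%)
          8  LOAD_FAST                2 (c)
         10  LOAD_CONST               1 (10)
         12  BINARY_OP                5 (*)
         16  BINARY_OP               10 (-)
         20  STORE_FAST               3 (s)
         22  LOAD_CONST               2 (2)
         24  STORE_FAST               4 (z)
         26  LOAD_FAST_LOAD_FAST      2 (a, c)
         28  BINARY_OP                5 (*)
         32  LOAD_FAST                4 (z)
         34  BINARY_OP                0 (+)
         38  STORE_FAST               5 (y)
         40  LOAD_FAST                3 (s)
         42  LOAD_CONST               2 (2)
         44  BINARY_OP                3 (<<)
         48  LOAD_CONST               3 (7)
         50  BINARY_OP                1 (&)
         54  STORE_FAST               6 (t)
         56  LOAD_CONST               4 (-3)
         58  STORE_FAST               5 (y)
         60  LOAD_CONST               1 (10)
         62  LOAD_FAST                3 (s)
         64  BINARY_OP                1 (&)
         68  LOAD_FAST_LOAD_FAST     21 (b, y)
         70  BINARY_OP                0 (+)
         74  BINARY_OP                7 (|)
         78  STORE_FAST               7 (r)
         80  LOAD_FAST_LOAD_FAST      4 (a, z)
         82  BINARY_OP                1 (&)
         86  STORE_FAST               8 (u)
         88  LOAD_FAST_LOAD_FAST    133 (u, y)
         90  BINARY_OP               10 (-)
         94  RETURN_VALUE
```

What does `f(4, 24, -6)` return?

LOAD_FAST_LOAD_FAST c,c → push -6,-6. Stack: [-6, -6]
BINARY_OP % → -6 % -6 = 0. Stack: [0]
LOAD_FAST c → push -6. Stack: [0, -6]
LOAD_CONST → push 10. Stack: [0, -6, 10]
BINARY_OP * → -6 * 10 = -60. Stack: [0, -60]
BINARY_OP - → 0 - -60 = 60. Stack: [60]
STORE_FAST s → s=60. Stack: []
LOAD_CONST → push 2. Stack: [2]
STORE_FAST z → z=2. Stack: []
LOAD_FAST_LOAD_FAST a,c → push 4,-6. Stack: [4, -6]
BINARY_OP * → 4 * -6 = -24. Stack: [-24]
LOAD_FAST z → push 2. Stack: [-24, 2]
BINARY_OP + → -24 + 2 = -22. Stack: [-22]
STORE_FAST y → y=-22. Stack: []
LOAD_FAST s → push 60. Stack: [60]
LOAD_CONST → push 2. Stack: [60, 2]
BINARY_OP << → 60 << 2 = 240. Stack: [240]
LOAD_CONST → push 7. Stack: [240, 7]
BINARY_OP & → 240 & 7 = 0. Stack: [0]
STORE_FAST t → t=0. Stack: []
LOAD_CONST → push -3. Stack: [-3]
STORE_FAST y → y=-3. Stack: []
LOAD_CONST → push 10. Stack: [10]
LOAD_FAST s → push 60. Stack: [10, 60]
BINARY_OP & → 10 & 60 = 8. Stack: [8]
LOAD_FAST_LOAD_FAST b,y → push 24,-3. Stack: [8, 24, -3]
BINARY_OP + → 24 + -3 = 21. Stack: [8, 21]
BINARY_OP | → 8 | 21 = 29. Stack: [29]
STORE_FAST r → r=29. Stack: []
LOAD_FAST_LOAD_FAST a,z → push 4,2. Stack: [4, 2]
BINARY_OP & → 4 & 2 = 0. Stack: [0]
STORE_FAST u → u=0. Stack: []
LOAD_FAST_LOAD_FAST u,y → push 0,-3. Stack: [0, -3]
BINARY_OP - → 0 - -3 = 3. Stack: [3]
RETURN_VALUE → return 3.

3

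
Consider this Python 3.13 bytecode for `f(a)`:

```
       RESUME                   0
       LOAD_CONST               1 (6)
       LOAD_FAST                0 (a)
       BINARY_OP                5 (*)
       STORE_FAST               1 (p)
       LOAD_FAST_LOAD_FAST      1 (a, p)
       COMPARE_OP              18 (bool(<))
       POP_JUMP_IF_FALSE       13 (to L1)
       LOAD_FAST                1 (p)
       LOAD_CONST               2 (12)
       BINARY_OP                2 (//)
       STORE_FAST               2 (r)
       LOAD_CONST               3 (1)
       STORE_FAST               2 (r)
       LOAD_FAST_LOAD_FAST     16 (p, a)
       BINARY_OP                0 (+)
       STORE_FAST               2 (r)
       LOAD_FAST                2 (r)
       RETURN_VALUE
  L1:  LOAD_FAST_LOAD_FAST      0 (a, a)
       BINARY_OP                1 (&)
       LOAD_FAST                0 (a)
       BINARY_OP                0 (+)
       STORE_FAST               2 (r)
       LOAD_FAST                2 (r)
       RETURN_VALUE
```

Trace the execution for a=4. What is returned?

LOAD_CONST → push 6. Stack: [6]
LOAD_FAST a → push 4. Stack: [6, 4]
BINARY_OP * → 6 * 4 = 24. Stack: [24]
STORE_FAST p → p=24. Stack: []
LOAD_FAST_LOAD_FAST a,p → push 4,24. Stack: [4, 24]
COMPARE_OP bool(<) → 4 vs 24 = True. Stack: [True]
POP_JUMP_IF_FALSE → pop True; no jump. Stack: []
LOAD_FAST p → push 24. Stack: [24]
LOAD_CONST → push 12. Stack: [24, 12]
BINARY_OP // → 24 // 12 = 2. Stack: [2]
STORE_FAST r → r=2. Stack: []
LOAD_CONST → push 1. Stack: [1]
STORE_FAST r → r=1. Stack: []
LOAD_FAST_LOAD_FAST p,a → push 24,4. Stack: [24, 4]
BINARY_OP + → 24 + 4 = 28. Stack: [28]
STORE_FAST r → r=28. Stack: []
LOAD_FAST r → push 28. Stack: [28]
RETURN_VALUE → return 28.

28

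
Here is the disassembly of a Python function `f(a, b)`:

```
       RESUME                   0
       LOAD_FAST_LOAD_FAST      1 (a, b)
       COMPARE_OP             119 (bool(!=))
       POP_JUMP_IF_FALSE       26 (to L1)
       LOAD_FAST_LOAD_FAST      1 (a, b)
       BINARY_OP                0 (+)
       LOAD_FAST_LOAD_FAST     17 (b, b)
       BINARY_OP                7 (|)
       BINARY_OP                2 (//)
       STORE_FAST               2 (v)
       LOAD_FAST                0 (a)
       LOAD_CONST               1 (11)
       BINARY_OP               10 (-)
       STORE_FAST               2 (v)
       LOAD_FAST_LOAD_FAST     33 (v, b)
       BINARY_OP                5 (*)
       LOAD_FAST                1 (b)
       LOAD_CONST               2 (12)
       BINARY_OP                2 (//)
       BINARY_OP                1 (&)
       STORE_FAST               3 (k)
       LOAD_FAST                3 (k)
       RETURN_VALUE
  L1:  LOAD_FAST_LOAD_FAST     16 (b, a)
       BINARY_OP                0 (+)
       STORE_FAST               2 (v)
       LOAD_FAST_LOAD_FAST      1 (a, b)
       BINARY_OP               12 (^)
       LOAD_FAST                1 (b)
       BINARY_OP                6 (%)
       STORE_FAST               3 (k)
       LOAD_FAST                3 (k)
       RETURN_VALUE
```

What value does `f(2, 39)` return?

1

LOAD_FAST_LOAD_FAST a,b → push 2,39. Stack: [2, 39]
COMPARE_OP bool(!=) → 2 vs 39 = True. Stack: [True]
POP_JUMP_IF_FALSE → pop True; no jump. Stack: []
LOAD_FAST_LOAD_FAST a,b → push 2,39. Stack: [2, 39]
BINARY_OP + → 2 + 39 = 41. Stack: [41]
LOAD_FAST_LOAD_FAST b,b → push 39,39. Stack: [41, 39, 39]
BINARY_OP | → 39 | 39 = 39. Stack: [41, 39]
BINARY_OP // → 41 // 39 = 1. Stack: [1]
STORE_FAST v → v=1. Stack: []
LOAD_FAST a → push 2. Stack: [2]
LOAD_CONST → push 11. Stack: [2, 11]
BINARY_OP - → 2 - 11 = -9. Stack: [-9]
STORE_FAST v → v=-9. Stack: []
LOAD_FAST_LOAD_FAST v,b → push -9,39. Stack: [-9, 39]
BINARY_OP * → -9 * 39 = -351. Stack: [-351]
LOAD_FAST b → push 39. Stack: [-351, 39]
LOAD_CONST → push 12. Stack: [-351, 39, 12]
BINARY_OP // → 39 // 12 = 3. Stack: [-351, 3]
BINARY_OP & → -351 & 3 = 1. Stack: [1]
STORE_FAST k → k=1. Stack: []
LOAD_FAST k → push 1. Stack: [1]
RETURN_VALUE → return 1.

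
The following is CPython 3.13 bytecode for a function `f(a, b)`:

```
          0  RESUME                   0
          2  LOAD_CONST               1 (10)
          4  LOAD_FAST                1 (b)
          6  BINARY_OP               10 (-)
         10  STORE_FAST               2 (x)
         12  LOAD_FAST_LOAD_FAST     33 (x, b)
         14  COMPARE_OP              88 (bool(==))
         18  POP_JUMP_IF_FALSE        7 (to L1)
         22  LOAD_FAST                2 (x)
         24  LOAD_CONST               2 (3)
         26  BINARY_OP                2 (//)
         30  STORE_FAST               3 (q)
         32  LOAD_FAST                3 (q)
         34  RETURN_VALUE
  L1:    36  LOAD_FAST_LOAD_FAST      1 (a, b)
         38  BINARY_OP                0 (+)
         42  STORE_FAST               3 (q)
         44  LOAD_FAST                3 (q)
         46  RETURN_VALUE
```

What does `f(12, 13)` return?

25

LOAD_CONST → push 10. Stack: [10]
LOAD_FAST b → push 13. Stack: [10, 13]
BINARY_OP - → 10 - 13 = -3. Stack: [-3]
STORE_FAST x → x=-3. Stack: []
LOAD_FAST_LOAD_FAST x,b → push -3,13. Stack: [-3, 13]
COMPARE_OP bool(==) → -3 vs 13 = False. Stack: [False]
POP_JUMP_IF_FALSE → pop False; jump. Stack: []
LOAD_FAST_LOAD_FAST a,b → push 12,13. Stack: [12, 13]
BINARY_OP + → 12 + 13 = 25. Stack: [25]
STORE_FAST q → q=25. Stack: []
LOAD_FAST q → push 25. Stack: [25]
RETURN_VALUE → return 25.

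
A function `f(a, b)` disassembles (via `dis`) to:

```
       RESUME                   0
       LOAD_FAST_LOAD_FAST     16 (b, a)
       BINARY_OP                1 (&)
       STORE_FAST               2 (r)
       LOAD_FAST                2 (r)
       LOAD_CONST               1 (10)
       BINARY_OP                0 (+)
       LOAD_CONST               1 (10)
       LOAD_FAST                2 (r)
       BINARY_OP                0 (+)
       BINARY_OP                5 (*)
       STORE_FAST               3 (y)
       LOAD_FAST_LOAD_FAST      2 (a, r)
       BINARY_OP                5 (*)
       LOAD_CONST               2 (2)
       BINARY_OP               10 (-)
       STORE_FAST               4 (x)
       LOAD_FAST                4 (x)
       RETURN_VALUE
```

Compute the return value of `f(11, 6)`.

20

LOAD_FAST_LOAD_FAST b,a → push 6,11. Stack: [6, 11]
BINARY_OP & → 6 & 11 = 2. Stack: [2]
STORE_FAST r → r=2. Stack: []
LOAD_FAST r → push 2. Stack: [2]
LOAD_CONST → push 10. Stack: [2, 10]
BINARY_OP + → 2 + 10 = 12. Stack: [12]
LOAD_CONST → push 10. Stack: [12, 10]
LOAD_FAST r → push 2. Stack: [12, 10, 2]
BINARY_OP + → 10 + 2 = 12. Stack: [12, 12]
BINARY_OP * → 12 * 12 = 144. Stack: [144]
STORE_FAST y → y=144. Stack: []
LOAD_FAST_LOAD_FAST a,r → push 11,2. Stack: [11, 2]
BINARY_OP * → 11 * 2 = 22. Stack: [22]
LOAD_CONST → push 2. Stack: [22, 2]
BINARY_OP - → 22 - 2 = 20. Stack: [20]
STORE_FAST x → x=20. Stack: []
LOAD_FAST x → push 20. Stack: [20]
RETURN_VALUE → return 20.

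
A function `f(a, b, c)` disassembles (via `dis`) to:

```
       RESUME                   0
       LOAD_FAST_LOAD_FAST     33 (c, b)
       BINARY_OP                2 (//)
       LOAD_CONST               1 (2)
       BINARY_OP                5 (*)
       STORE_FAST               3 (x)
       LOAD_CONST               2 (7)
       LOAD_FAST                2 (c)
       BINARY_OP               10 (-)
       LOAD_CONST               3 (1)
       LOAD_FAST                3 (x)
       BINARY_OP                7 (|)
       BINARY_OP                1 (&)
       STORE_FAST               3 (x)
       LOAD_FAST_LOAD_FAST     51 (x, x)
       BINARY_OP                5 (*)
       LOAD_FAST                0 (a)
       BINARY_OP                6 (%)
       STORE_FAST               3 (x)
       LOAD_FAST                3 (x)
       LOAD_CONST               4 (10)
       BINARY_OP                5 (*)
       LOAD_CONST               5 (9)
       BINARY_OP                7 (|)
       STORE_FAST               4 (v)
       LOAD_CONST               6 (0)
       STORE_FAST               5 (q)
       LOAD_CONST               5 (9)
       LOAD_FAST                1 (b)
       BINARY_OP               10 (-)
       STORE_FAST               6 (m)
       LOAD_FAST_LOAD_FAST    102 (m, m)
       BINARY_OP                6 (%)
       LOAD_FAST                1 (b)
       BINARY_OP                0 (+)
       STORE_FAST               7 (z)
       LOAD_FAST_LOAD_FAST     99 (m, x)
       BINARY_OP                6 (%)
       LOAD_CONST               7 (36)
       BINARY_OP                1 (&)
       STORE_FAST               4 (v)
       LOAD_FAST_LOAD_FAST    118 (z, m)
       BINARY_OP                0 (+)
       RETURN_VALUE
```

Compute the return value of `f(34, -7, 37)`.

LOAD_FAST_LOAD_FAST c,b → push 37,-7. Stack: [37, -7]
BINARY_OP // → 37 // -7 = -6. Stack: [-6]
LOAD_CONST → push 2. Stack: [-6, 2]
BINARY_OP * → -6 * 2 = -12. Stack: [-12]
STORE_FAST x → x=-12. Stack: []
LOAD_CONST → push 7. Stack: [7]
LOAD_FAST c → push 37. Stack: [7, 37]
BINARY_OP - → 7 - 37 = -30. Stack: [-30]
LOAD_CONST → push 1. Stack: [-30, 1]
LOAD_FAST x → push -12. Stack: [-30, 1, -12]
BINARY_OP | → 1 | -12 = -11. Stack: [-30, -11]
BINARY_OP & → -30 & -11 = -32. Stack: [-32]
STORE_FAST x → x=-32. Stack: []
LOAD_FAST_LOAD_FAST x,x → push -32,-32. Stack: [-32, -32]
BINARY_OP * → -32 * -32 = 1024. Stack: [1024]
LOAD_FAST a → push 34. Stack: [1024, 34]
BINARY_OP % → 1024 % 34 = 4. Stack: [4]
STORE_FAST x → x=4. Stack: []
LOAD_FAST x → push 4. Stack: [4]
LOAD_CONST → push 10. Stack: [4, 10]
BINARY_OP * → 4 * 10 = 40. Stack: [40]
LOAD_CONST → push 9. Stack: [40, 9]
BINARY_OP | → 40 | 9 = 41. Stack: [41]
STORE_FAST v → v=41. Stack: []
LOAD_CONST → push 0. Stack: [0]
STORE_FAST q → q=0. Stack: []
LOAD_CONST → push 9. Stack: [9]
LOAD_FAST b → push -7. Stack: [9, -7]
BINARY_OP - → 9 - -7 = 16. Stack: [16]
STORE_FAST m → m=16. Stack: []
LOAD_FAST_LOAD_FAST m,m → push 16,16. Stack: [16, 16]
BINARY_OP % → 16 % 16 = 0. Stack: [0]
LOAD_FAST b → push -7. Stack: [0, -7]
BINARY_OP + → 0 + -7 = -7. Stack: [-7]
STORE_FAST z → z=-7. Stack: []
LOAD_FAST_LOAD_FAST m,x → push 16,4. Stack: [16, 4]
BINARY_OP % → 16 % 4 = 0. Stack: [0]
LOAD_CONST → push 36. Stack: [0, 36]
BINARY_OP & → 0 & 36 = 0. Stack: [0]
STORE_FAST v → v=0. Stack: []
LOAD_FAST_LOAD_FAST z,m → push -7,16. Stack: [-7, 16]
BINARY_OP + → -7 + 16 = 9. Stack: [9]
RETURN_VALUE → return 9.

9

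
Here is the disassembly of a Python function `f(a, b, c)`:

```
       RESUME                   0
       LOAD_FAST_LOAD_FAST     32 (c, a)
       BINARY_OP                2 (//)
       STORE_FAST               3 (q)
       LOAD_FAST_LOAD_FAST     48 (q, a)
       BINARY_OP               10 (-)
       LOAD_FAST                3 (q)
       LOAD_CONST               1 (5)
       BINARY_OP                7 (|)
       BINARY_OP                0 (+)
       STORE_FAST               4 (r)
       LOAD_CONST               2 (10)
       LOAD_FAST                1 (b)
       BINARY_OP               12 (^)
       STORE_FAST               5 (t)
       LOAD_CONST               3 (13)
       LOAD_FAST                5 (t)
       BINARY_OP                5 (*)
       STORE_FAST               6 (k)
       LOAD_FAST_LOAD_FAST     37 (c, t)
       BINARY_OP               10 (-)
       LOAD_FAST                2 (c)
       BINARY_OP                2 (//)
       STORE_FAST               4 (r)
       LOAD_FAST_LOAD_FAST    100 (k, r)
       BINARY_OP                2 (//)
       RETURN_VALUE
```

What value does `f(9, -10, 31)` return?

LOAD_FAST_LOAD_FAST c,a → push 31,9. Stack: [31, 9]
BINARY_OP // → 31 // 9 = 3. Stack: [3]
STORE_FAST q → q=3. Stack: []
LOAD_FAST_LOAD_FAST q,a → push 3,9. Stack: [3, 9]
BINARY_OP - → 3 - 9 = -6. Stack: [-6]
LOAD_FAST q → push 3. Stack: [-6, 3]
LOAD_CONST → push 5. Stack: [-6, 3, 5]
BINARY_OP | → 3 | 5 = 7. Stack: [-6, 7]
BINARY_OP + → -6 + 7 = 1. Stack: [1]
STORE_FAST r → r=1. Stack: []
LOAD_CONST → push 10. Stack: [10]
LOAD_FAST b → push -10. Stack: [10, -10]
BINARY_OP ^ → 10 ^ -10 = -4. Stack: [-4]
STORE_FAST t → t=-4. Stack: []
LOAD_CONST → push 13. Stack: [13]
LOAD_FAST t → push -4. Stack: [13, -4]
BINARY_OP * → 13 * -4 = -52. Stack: [-52]
STORE_FAST k → k=-52. Stack: []
LOAD_FAST_LOAD_FAST c,t → push 31,-4. Stack: [31, -4]
BINARY_OP - → 31 - -4 = 35. Stack: [35]
LOAD_FAST c → push 31. Stack: [35, 31]
BINARY_OP // → 35 // 31 = 1. Stack: [1]
STORE_FAST r → r=1. Stack: []
LOAD_FAST_LOAD_FAST k,r → push -52,1. Stack: [-52, 1]
BINARY_OP // → -52 // 1 = -52. Stack: [-52]
RETURN_VALUE → return -52.

-52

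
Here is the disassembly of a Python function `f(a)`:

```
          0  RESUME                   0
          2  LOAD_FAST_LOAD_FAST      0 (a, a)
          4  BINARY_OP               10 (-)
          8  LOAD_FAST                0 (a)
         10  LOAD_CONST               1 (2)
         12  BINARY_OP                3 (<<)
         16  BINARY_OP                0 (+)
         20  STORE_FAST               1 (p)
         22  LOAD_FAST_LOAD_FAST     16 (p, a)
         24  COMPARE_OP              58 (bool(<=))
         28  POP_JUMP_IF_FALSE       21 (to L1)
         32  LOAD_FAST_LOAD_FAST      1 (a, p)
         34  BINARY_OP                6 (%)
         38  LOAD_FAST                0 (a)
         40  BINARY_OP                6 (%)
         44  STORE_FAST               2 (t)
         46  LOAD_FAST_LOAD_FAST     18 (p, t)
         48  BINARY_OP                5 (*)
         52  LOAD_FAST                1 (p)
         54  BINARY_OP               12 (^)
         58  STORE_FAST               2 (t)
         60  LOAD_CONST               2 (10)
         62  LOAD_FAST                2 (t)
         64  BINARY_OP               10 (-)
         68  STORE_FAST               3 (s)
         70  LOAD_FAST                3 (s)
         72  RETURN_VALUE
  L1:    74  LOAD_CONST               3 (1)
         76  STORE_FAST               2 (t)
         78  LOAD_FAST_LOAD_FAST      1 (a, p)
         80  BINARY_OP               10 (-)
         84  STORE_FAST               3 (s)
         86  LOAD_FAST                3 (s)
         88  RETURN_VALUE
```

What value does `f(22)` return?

LOAD_FAST_LOAD_FAST a,a → push 22,22. Stack: [22, 22]
BINARY_OP - → 22 - 22 = 0. Stack: [0]
LOAD_FAST a → push 22. Stack: [0, 22]
LOAD_CONST → push 2. Stack: [0, 22, 2]
BINARY_OP << → 22 << 2 = 88. Stack: [0, 88]
BINARY_OP + → 0 + 88 = 88. Stack: [88]
STORE_FAST p → p=88. Stack: []
LOAD_FAST_LOAD_FAST p,a → push 88,22. Stack: [88, 22]
COMPARE_OP bool(<=) → 88 vs 22 = False. Stack: [False]
POP_JUMP_IF_FALSE → pop False; jump. Stack: []
LOAD_CONST → push 1. Stack: [1]
STORE_FAST t → t=1. Stack: []
LOAD_FAST_LOAD_FAST a,p → push 22,88. Stack: [22, 88]
BINARY_OP - → 22 - 88 = -66. Stack: [-66]
STORE_FAST s → s=-66. Stack: []
LOAD_FAST s → push -66. Stack: [-66]
RETURN_VALUE → return -66.

-66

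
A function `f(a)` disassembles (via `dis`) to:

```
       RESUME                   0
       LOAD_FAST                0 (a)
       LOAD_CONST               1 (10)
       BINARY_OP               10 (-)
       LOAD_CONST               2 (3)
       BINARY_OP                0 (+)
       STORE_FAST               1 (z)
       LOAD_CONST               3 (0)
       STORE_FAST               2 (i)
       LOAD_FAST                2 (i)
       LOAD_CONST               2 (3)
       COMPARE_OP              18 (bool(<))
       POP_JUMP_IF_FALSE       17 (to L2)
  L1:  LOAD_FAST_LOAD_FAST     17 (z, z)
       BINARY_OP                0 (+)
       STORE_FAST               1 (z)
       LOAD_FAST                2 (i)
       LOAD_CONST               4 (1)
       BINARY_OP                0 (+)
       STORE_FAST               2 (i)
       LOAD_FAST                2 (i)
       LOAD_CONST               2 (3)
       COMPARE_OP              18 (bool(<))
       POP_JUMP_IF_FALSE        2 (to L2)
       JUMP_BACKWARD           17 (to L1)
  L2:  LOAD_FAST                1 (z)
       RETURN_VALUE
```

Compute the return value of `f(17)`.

LOAD_FAST a → push 17. Stack: [17]
LOAD_CONST → push 10. Stack: [17, 10]
BINARY_OP - → 17 - 10 = 7. Stack: [7]
LOAD_CONST → push 3. Stack: [7, 3]
BINARY_OP + → 7 + 3 = 10. Stack: [10]
STORE_FAST z → z=10. Stack: []
LOAD_CONST → push 0. Stack: [0]
STORE_FAST i → i=0. Stack: []
LOAD_FAST i → push 0. Stack: [0]
LOAD_CONST → push 3. Stack: [0, 3]
COMPARE_OP bool(<) → 0 vs 3 = True. Stack: [True]
POP_JUMP_IF_FALSE → pop True; no jump. Stack: []
LOAD_FAST_LOAD_FAST z,z → push 10,10. Stack: [10, 10]
BINARY_OP + → 10 + 10 = 20. Stack: [20]
STORE_FAST z → z=20. Stack: []
LOAD_FAST i → push 0. Stack: [0]
LOAD_CONST → push 1. Stack: [0, 1]
BINARY_OP + → 0 + 1 = 1. Stack: [1]
STORE_FAST i → i=1. Stack: []
LOAD_FAST i → push 1. Stack: [1]
LOAD_CONST → push 3. Stack: [1, 3]
COMPARE_OP bool(<) → 1 vs 3 = True. Stack: [True]
POP_JUMP_IF_FALSE → pop True; no jump. Stack: []
LOAD_FAST_LOAD_FAST z,z → push 20,20. Stack: [20, 20]
BINARY_OP + → 20 + 20 = 40. Stack: [40]
STORE_FAST z → z=40. Stack: []
LOAD_FAST i → push 1. Stack: [1]
LOAD_CONST → push 1. Stack: [1, 1]
BINARY_OP + → 1 + 1 = 2. Stack: [2]
STORE_FAST i → i=2. Stack: []
LOAD_FAST i → push 2. Stack: [2]
LOAD_CONST → push 3. Stack: [2, 3]
COMPARE_OP bool(<) → 2 vs 3 = True. Stack: [True]
POP_JUMP_IF_FALSE → pop True; no jump. Stack: []
LOAD_FAST_LOAD_FAST z,z → push 40,40. Stack: [40, 40]
BINARY_OP + → 40 + 40 = 80. Stack: [80]
STORE_FAST z → z=80. Stack: []
LOAD_FAST i → push 2. Stack: [2]
LOAD_CONST → push 1. Stack: [2, 1]
BINARY_OP + → 2 + 1 = 3. Stack: [3]
STORE_FAST i → i=3. Stack: []
LOAD_FAST i → push 3. Stack: [3]
LOAD_CONST → push 3. Stack: [3, 3]
COMPARE_OP bool(<) → 3 vs 3 = False. Stack: [False]
POP_JUMP_IF_FALSE → pop False; jump. Stack: []
LOAD_FAST z → push 80. Stack: [80]
RETURN_VALUE → return 80.

80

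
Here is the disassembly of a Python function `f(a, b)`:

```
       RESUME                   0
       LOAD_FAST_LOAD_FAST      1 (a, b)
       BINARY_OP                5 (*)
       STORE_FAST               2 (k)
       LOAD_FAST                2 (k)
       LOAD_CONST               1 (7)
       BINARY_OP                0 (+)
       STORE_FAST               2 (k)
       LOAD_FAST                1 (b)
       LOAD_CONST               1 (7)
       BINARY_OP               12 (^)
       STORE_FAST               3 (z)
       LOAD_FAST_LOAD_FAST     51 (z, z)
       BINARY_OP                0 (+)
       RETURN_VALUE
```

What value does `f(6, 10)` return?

26

LOAD_FAST_LOAD_FAST a,b → push 6,10. Stack: [6, 10]
BINARY_OP * → 6 * 10 = 60. Stack: [60]
STORE_FAST k → k=60. Stack: []
LOAD_FAST k → push 60. Stack: [60]
LOAD_CONST → push 7. Stack: [60, 7]
BINARY_OP + → 60 + 7 = 67. Stack: [67]
STORE_FAST k → k=67. Stack: []
LOAD_FAST b → push 10. Stack: [10]
LOAD_CONST → push 7. Stack: [10, 7]
BINARY_OP ^ → 10 ^ 7 = 13. Stack: [13]
STORE_FAST z → z=13. Stack: []
LOAD_FAST_LOAD_FAST z,z → push 13,13. Stack: [13, 13]
BINARY_OP + → 13 + 13 = 26. Stack: [26]
RETURN_VALUE → return 26.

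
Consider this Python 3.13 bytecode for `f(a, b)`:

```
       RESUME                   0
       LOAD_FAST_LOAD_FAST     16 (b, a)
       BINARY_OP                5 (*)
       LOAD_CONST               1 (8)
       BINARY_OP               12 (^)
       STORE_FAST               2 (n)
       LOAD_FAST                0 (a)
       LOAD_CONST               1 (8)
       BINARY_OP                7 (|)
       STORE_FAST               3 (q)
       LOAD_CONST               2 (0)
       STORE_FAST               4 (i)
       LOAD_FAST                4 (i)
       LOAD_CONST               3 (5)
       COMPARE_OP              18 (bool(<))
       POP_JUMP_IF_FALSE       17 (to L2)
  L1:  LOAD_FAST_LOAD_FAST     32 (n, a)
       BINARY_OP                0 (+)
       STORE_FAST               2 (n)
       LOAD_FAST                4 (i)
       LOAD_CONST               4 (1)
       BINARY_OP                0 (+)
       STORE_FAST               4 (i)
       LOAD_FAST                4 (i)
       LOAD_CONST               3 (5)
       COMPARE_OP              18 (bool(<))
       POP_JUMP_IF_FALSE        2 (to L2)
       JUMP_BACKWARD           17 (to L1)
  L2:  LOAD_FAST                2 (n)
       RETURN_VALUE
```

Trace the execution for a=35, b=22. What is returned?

LOAD_FAST_LOAD_FAST b,a → push 22,35
BINARY_OP * → 22 * 35 = 770
LOAD_CONST → push 8
BINARY_OP ^ → 770 ^ 8 = 778
STORE_FAST n → n=778
LOAD_FAST a → push 35
LOAD_CONST → push 8
BINARY_OP | → 35 | 8 = 43
STORE_FAST q → q=43
LOAD_CONST → push 0
STORE_FAST i → i=0
LOAD_FAST i → push 0
LOAD_CONST → push 5
COMPARE_OP bool(<) → 0 vs 5 = True
POP_JUMP_IF_FALSE → pop True; no jump
LOAD_FAST_LOAD_FAST n,a → push 778,35
BINARY_OP + → 778 + 35 = 813
STORE_FAST n → n=813
LOAD_FAST i → push 0
LOAD_CONST → push 1
BINARY_OP + → 0 + 1 = 1
STORE_FAST i → i=1
LOAD_FAST i → push 1
LOAD_CONST → push 5
COMPARE_OP bool(<) → 1 vs 5 = True
POP_JUMP_IF_FALSE → pop True; no jump
LOAD_FAST_LOAD_FAST n,a → push 813,35
BINARY_OP + → 813 + 35 = 848
STORE_FAST n → n=848
LOAD_FAST i → push 1
LOAD_CONST → push 1
BINARY_OP + → 1 + 1 = 2
STORE_FAST i → i=2
LOAD_FAST i → push 2
LOAD_CONST → push 5
COMPARE_OP bool(<) → 2 vs 5 = True
POP_JUMP_IF_FALSE → pop True; no jump
LOAD_FAST_LOAD_FAST n,a → push 848,35
BINARY_OP + → 848 + 35 = 883
STORE_FAST n → n=883
LOAD_FAST i → push 2
LOAD_CONST → push 1
BINARY_OP + → 2 + 1 = 3
STORE_FAST i → i=3
LOAD_FAST i → push 3
LOAD_CONST → push 5
COMPARE_OP bool(<) → 3 vs 5 = True
POP_JUMP_IF_FALSE → pop True; no jump
LOAD_FAST_LOAD_FAST n,a → push 883,35
BINARY_OP + → 883 + 35 = 918
STORE_FAST n → n=918
LOAD_FAST i → push 3
LOAD_CONST → push 1
BINARY_OP + → 3 + 1 = 4
STORE_FAST i → i=4
LOAD_FAST i → push 4
LOAD_CONST → push 5
COMPARE_OP bool(<) → 4 vs 5 = True
POP_JUMP_IF_FALSE → pop True; no jump
LOAD_FAST_LOAD_FAST n,a → push 918,35
BINARY_OP + → 918 + 35 = 953
STORE_FAST n → n=953
LOAD_FAST i → push 4
LOAD_CONST → push 1
BINARY_OP + → 4 + 1 = 5
STORE_FAST i → i=5
LOAD_FAST i → push 5
LOAD_CONST → push 5
COMPARE_OP bool(<) → 5 vs 5 = False
POP_JUMP_IF_FALSE → pop False; jump
LOAD_FAST n → push 953
RETURN_VALUE → return 953.

953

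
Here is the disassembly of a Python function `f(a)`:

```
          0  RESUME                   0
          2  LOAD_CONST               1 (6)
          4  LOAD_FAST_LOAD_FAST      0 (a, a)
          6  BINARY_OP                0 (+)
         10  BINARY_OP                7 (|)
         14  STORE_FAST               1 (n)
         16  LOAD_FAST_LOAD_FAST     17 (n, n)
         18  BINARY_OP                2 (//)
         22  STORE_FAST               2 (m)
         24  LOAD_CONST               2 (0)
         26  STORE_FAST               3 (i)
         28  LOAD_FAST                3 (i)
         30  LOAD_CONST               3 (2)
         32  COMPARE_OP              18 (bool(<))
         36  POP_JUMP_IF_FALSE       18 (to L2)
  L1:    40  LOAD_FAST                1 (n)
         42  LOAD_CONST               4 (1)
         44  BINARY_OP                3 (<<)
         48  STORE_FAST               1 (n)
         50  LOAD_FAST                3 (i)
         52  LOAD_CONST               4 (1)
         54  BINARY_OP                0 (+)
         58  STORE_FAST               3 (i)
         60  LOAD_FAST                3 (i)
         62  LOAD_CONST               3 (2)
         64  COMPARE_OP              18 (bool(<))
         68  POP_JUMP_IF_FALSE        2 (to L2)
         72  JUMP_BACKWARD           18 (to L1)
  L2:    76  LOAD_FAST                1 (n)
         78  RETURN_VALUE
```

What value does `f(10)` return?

LOAD_CONST → push 6. Stack: [6]
LOAD_FAST_LOAD_FAST a,a → push 10,10. Stack: [6, 10, 10]
BINARY_OP + → 10 + 10 = 20. Stack: [6, 20]
BINARY_OP | → 6 | 20 = 22. Stack: [22]
STORE_FAST n → n=22. Stack: []
LOAD_FAST_LOAD_FAST n,n → push 22,22. Stack: [22, 22]
BINARY_OP // → 22 // 22 = 1. Stack: [1]
STORE_FAST m → m=1. Stack: []
LOAD_CONST → push 0. Stack: [0]
STORE_FAST i → i=0. Stack: []
LOAD_FAST i → push 0. Stack: [0]
LOAD_CONST → push 2. Stack: [0, 2]
COMPARE_OP bool(<) → 0 vs 2 = True. Stack: [True]
POP_JUMP_IF_FALSE → pop True; no jump. Stack: []
LOAD_FAST n → push 22. Stack: [22]
LOAD_CONST → push 1. Stack: [22, 1]
BINARY_OP << → 22 << 1 = 44. Stack: [44]
STORE_FAST n → n=44. Stack: []
LOAD_FAST i → push 0. Stack: [0]
LOAD_CONST → push 1. Stack: [0, 1]
BINARY_OP + → 0 + 1 = 1. Stack: [1]
STORE_FAST i → i=1. Stack: []
LOAD_FAST i → push 1. Stack: [1]
LOAD_CONST → push 2. Stack: [1, 2]
COMPARE_OP bool(<) → 1 vs 2 = True. Stack: [True]
POP_JUMP_IF_FALSE → pop True; no jump. Stack: []
LOAD_FAST n → push 44. Stack: [44]
LOAD_CONST → push 1. Stack: [44, 1]
BINARY_OP << → 44 << 1 = 88. Stack: [88]
STORE_FAST n → n=88. Stack: []
LOAD_FAST i → push 1. Stack: [1]
LOAD_CONST → push 1. Stack: [1, 1]
BINARY_OP + → 1 + 1 = 2. Stack: [2]
STORE_FAST i → i=2. Stack: []
LOAD_FAST i → push 2. Stack: [2]
LOAD_CONST → push 2. Stack: [2, 2]
COMPARE_OP bool(<) → 2 vs 2 = False. Stack: [False]
POP_JUMP_IF_FALSE → pop False; jump. Stack: []
LOAD_FAST n → push 88. Stack: [88]
RETURN_VALUE → return 88.

88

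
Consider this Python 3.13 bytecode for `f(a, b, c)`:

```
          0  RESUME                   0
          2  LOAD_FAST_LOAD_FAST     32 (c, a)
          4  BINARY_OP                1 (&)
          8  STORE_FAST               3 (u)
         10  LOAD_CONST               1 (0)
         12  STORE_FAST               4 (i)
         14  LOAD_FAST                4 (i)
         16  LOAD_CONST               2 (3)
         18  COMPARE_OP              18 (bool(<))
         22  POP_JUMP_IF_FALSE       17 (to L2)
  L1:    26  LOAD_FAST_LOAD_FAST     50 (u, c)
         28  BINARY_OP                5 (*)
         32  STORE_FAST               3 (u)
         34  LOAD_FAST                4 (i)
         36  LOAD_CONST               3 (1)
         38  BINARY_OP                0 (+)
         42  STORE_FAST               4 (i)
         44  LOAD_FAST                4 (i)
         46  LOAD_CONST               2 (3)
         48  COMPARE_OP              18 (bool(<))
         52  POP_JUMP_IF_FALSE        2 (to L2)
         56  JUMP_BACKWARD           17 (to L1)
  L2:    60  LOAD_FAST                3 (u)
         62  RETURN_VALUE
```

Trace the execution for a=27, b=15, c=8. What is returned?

LOAD_FAST_LOAD_FAST c,a → push 8,27. Stack: [8, 27]
BINARY_OP & → 8 & 27 = 8. Stack: [8]
STORE_FAST u → u=8. Stack: []
LOAD_CONST → push 0. Stack: [0]
STORE_FAST i → i=0. Stack: []
LOAD_FAST i → push 0. Stack: [0]
LOAD_CONST → push 3. Stack: [0, 3]
COMPARE_OP bool(<) → 0 vs 3 = True. Stack: [True]
POP_JUMP_IF_FALSE → pop True; no jump. Stack: []
LOAD_FAST_LOAD_FAST u,c → push 8,8. Stack: [8, 8]
BINARY_OP * → 8 * 8 = 64. Stack: [64]
STORE_FAST u → u=64. Stack: []
LOAD_FAST i → push 0. Stack: [0]
LOAD_CONST → push 1. Stack: [0, 1]
BINARY_OP + → 0 + 1 = 1. Stack: [1]
STORE_FAST i → i=1. Stack: []
LOAD_FAST i → push 1. Stack: [1]
LOAD_CONST → push 3. Stack: [1, 3]
COMPARE_OP bool(<) → 1 vs 3 = True. Stack: [True]
POP_JUMP_IF_FALSE → pop True; no jump. Stack: []
LOAD_FAST_LOAD_FAST u,c → push 64,8. Stack: [64, 8]
BINARY_OP * → 64 * 8 = 512. Stack: [512]
STORE_FAST u → u=512. Stack: []
LOAD_FAST i → push 1. Stack: [1]
LOAD_CONST → push 1. Stack: [1, 1]
BINARY_OP + → 1 + 1 = 2. Stack: [2]
STORE_FAST i → i=2. Stack: []
LOAD_FAST i → push 2. Stack: [2]
LOAD_CONST → push 3. Stack: [2, 3]
COMPARE_OP bool(<) → 2 vs 3 = True. Stack: [True]
POP_JUMP_IF_FALSE → pop True; no jump. Stack: []
LOAD_FAST_LOAD_FAST u,c → push 512,8. Stack: [512, 8]
BINARY_OP * → 512 * 8 = 4096. Stack: [4096]
STORE_FAST u → u=4096. Stack: []
LOAD_FAST i → push 2. Stack: [2]
LOAD_CONST → push 1. Stack: [2, 1]
BINARY_OP + → 2 + 1 = 3. Stack: [3]
STORE_FAST i → i=3. Stack: []
LOAD_FAST i → push 3. Stack: [3]
LOAD_CONST → push 3. Stack: [3, 3]
COMPARE_OP bool(<) → 3 vs 3 = False. Stack: [False]
POP_JUMP_IF_FALSE → pop False; jump. Stack: []
LOAD_FAST u → push 4096. Stack: [4096]
RETURN_VALUE → return 4096.

4096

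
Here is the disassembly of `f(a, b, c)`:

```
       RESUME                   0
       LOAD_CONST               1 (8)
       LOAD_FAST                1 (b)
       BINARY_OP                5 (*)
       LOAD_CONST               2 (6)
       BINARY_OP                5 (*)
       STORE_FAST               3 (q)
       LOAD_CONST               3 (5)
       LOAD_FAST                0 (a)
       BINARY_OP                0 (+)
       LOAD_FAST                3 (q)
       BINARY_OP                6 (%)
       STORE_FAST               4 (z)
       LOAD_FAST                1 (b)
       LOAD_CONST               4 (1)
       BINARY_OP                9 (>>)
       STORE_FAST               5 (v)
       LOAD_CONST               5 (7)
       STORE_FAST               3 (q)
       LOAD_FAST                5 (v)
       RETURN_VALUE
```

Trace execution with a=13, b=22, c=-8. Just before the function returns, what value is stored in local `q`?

7

LOAD_CONST → push 8. Stack: [8]
LOAD_FAST b → push 22. Stack: [8, 22]
BINARY_OP * → 8 * 22 = 176. Stack: [176]
LOAD_CONST → push 6. Stack: [176, 6]
BINARY_OP * → 176 * 6 = 1056. Stack: [1056]
STORE_FAST q → q=1056. Stack: []
LOAD_CONST → push 5. Stack: [5]
LOAD_FAST a → push 13. Stack: [5, 13]
BINARY_OP + → 5 + 13 = 18. Stack: [18]
LOAD_FAST q → push 1056. Stack: [18, 1056]
BINARY_OP % → 18 % 1056 = 18. Stack: [18]
STORE_FAST z → z=18. Stack: []
LOAD_FAST b → push 22. Stack: [22]
LOAD_CONST → push 1. Stack: [22, 1]
BINARY_OP >> → 22 >> 1 = 11. Stack: [11]
STORE_FAST v → v=11. Stack: []
LOAD_CONST → push 7. Stack: [7]
STORE_FAST q → q=7. Stack: []
LOAD_FAST v → push 11. Stack: [11]
RETURN_VALUE → return 11.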